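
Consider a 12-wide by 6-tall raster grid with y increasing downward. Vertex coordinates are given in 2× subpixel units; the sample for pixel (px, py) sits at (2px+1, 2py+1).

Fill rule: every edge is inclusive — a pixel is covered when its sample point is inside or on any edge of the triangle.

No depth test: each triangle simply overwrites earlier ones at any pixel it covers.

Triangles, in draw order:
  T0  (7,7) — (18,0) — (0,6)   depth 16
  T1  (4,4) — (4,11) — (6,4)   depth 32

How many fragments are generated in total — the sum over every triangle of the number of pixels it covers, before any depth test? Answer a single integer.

T0:
  2·area = 60  (B↔C swapped to make it positive)
  edge (7, 7)→(0, 6): d=(-7,-1) inclusive
  edge (0, 6)→(18, 0): d=(18,-6) inclusive
  edge (18, 0)→(7, 7): d=(-11,7) inclusive
    (7,0)@(15, 1): e=[50,0,10] → █  [on edge]
    (8,0)@(17, 1): e=[52,12,-4] → ·
    (4,1)@(9, 3): e=[30,0,30] → █  [on edge]
    (5,1)@(11, 3): e=[32,12,16] → █
    (6,1)@(13, 3): e=[34,24,2] → █
    (7,1)@(15, 3): e=[36,36,-12] → ·
    (1,2)@(3, 5): e=[10,0,50] → █  [on edge]
    (2,2)@(5, 5): e=[12,12,36] → █
    (3,2)@(7, 5): e=[14,24,22] → █
    (5,2)@(11, 5): e=[18,48,-6] → ·
    (6,2)@(13, 5): e=[20,60,-20] → ·
    (1,3)@(3, 7): e=[-4,36,28] → ·
    (3,3)@(7, 7): e=[0,60,0] → █  [on edge]
    (10,4)@(21, 9): e=[0,180,-120] → ·  [on edge]
  covered (9 px):
    · · · · · · · █ · · · ·
    · · · · █ █ █ · · · · ·
    · █ █ █ █ · · · · · · ·
    · · · █ · · · · · · · ·
    · · · · · · · · · · · ·
    · · · · · · · · · · · ·
T1:
  2·area = 14  (B↔C swapped to make it positive)
  edge (4, 4)→(6, 4): d=(2,0) inclusive
  edge (6, 4)→(4, 11): d=(-2,7) inclusive
  edge (4, 11)→(4, 4): d=(0,-7) inclusive
    (2,2)@(5, 5): e=[2,5,7] → █
    (3,2)@(7, 5): e=[2,-9,21] → ·
    (2,3)@(5, 7): e=[6,1,7] → █
    (3,3)@(7, 7): e=[6,-13,21] → ·
    (2,4)@(5, 9): e=[10,-3,7] → ·
  covered (2 px):
    · · · · · · · · · · · ·
    · · · · · · · · · · · ·
    · · █ · · · · · · · · ·
    · · █ · · · · · · · · ·
    · · · · · · · · · · · ·
    · · · · · · · · · · · ·

Result: 11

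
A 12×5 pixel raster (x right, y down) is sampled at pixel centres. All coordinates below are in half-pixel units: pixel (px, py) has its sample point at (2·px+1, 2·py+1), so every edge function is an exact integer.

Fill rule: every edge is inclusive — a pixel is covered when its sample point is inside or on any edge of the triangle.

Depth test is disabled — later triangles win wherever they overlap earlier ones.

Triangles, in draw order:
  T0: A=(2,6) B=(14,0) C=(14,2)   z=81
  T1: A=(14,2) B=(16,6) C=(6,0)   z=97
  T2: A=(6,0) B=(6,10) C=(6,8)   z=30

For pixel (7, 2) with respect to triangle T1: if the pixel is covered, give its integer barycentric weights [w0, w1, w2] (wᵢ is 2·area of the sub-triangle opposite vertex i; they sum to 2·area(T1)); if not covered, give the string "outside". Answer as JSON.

T0:
  2·area = 24
  edge (2, 6)→(14, 0): d=(12,-6) inclusive
  edge (14, 0)→(14, 2): d=(0,2) inclusive
  edge (14, 2)→(2, 6): d=(-12,4) inclusive
    (6,0)@(13, 1): e=[6,2,16] → X
    (7,0)@(15, 1): e=[18,-2,8] → .
    (8,0)@(17, 1): e=[30,-6,0] → .  [on edge]
    (4,1)@(9, 3): e=[6,10,8] → X
    (5,1)@(11, 3): e=[18,6,0] → X  [on edge]
    (6,1)@(13, 3): e=[30,2,-8] → .
    (2,2)@(5, 5): e=[6,18,0] → X  [on edge]
    (3,2)@(7, 5): e=[18,14,-8] → .
    (4,2)@(9, 5): e=[30,10,-16] → .
    (5,2)@(11, 5): e=[42,6,-24] → .
    (2,3)@(5, 7): e=[30,18,-24] → .
  covered (4 px):
    . . . . . . X . . . . .
    . . . . X X . . . . . .
    . . X . . . . . . . . .
    . . . . . . . . . . . .
    . . . . . . . . . . . .
T1:
  2·area = 28
  edge (14, 2)→(16, 6): d=(2,4) inclusive
  edge (16, 6)→(6, 0): d=(-10,-6) inclusive
  edge (6, 0)→(14, 2): d=(8,2) inclusive
    (4,0)@(9, 1): e=[18,8,2] → X
    (5,0)@(11, 1): e=[10,20,-2] → .
    (4,1)@(9, 3): e=[22,-12,18] → .
    (5,1)@(11, 3): e=[14,0,14] → X  [on edge]
    (6,1)@(13, 3): e=[6,12,10] → X
    (7,1)@(15, 3): e=[-2,24,6] → .
    (5,2)@(11, 5): e=[18,-20,30] → .
    (6,2)@(13, 5): e=[10,-8,26] → .
    (7,2)@(15, 5): e=[2,4,22] → X
    (8,2)@(17, 5): e=[-6,16,18] → .
    (7,3)@(15, 7): e=[6,-16,38] → .
    (10,4)@(21, 9): e=[-14,0,42] → .  [on edge]
  covered (4 px):
    . . . . X . . . . . . .
    . . . . . X X . . . . .
    . . . . . . . X . . . .
    . . . . . . . . . . . .
    . . . . . . . . . . . .
T2:
  degenerate (2·area = 0) — covers nothing

Result: [4,22,2]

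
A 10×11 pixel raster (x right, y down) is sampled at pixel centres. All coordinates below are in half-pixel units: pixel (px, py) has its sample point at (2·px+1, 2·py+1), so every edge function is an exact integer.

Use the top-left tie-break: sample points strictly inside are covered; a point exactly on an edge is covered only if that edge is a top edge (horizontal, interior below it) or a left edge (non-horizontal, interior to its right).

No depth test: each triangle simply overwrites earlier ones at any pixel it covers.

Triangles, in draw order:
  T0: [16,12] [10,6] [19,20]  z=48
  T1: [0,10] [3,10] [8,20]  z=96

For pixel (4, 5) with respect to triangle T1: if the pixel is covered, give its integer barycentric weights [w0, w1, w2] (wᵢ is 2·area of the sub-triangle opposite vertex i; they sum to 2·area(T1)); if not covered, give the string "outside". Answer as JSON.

T0:
  2·area = 30  (B↔C swapped to make it positive)
  edge (16, 12)→(19, 20): d=(3,8) right/bottom  bias=-1
  edge (19, 20)→(10, 6): d=(-9,-14) top-left  bias=+0
  edge (10, 6)→(16, 12): d=(6,6) right/bottom  bias=-1
    (2,0)@(5, 1): e=[55,-25,0] → ·  [on edge]
    (3,1)@(7, 3): e=[45,-15,0] → ·  [on edge]
    (4,2)@(9, 5): e=[35,-5,0] → ·  [on edge]
    (5,3)@(11, 7): e=[25,5,0] → ·  [on edge]
    (6,4)@(13, 9): e=[15,15,0] → ·  [on edge]
    (7,5)@(15, 11): e=[5,25,0] → ·  [on edge]
    (7,6)@(15, 13): e=[11,7,12] → █
    (8,6)@(17, 13): e=[-5,35,0] → ·  [on edge]
    (7,7)@(15, 15): e=[17,-11,24] → ·
    (8,7)@(17, 15): e=[1,17,12] → █
    (9,7)@(19, 15): e=[-15,45,0] → ·  [on edge]
    (8,8)@(17, 17): e=[7,-1,24] → ·
  covered (2 px):
    · · · · · · · · · ·
    · · · · · · · · · ·
    · · · · · · · · · ·
    · · · · · · · · · ·
    · · · · · · · · · ·
    · · · · · · · · · ·
    · · · · · · · █ · ·
    · · · · · · · · █ ·
    · · · · · · · · · ·
    · · · · · · · · · ·
    · · · · · · · · · ·
T1:
  2·area = 30
  edge (0, 10)→(3, 10): d=(3,0) top-left  bias=+0
  edge (3, 10)→(8, 20): d=(5,10) right/bottom  bias=-1
  edge (8, 20)→(0, 10): d=(-8,-10) top-left  bias=+0
    (0,5)@(1, 11): e=[3,25,2] → █
    (1,5)@(3, 11): e=[3,5,22] → █
    (2,5)@(5, 11): e=[3,-15,42] → ·
    (0,6)@(1, 13): e=[9,35,-14] → ·
    (1,6)@(3, 13): e=[9,15,6] → █
    (2,6)@(5, 13): e=[9,-5,26] → ·
    (1,7)@(3, 15): e=[15,25,-10] → ·
    (2,7)@(5, 15): e=[15,5,10] → █
    (3,7)@(7, 15): e=[15,-15,30] → ·
    (2,8)@(5, 17): e=[21,15,-6] → ·
  covered (4 px):
    · · · · · · · · · ·
    · · · · · · · · · ·
    · · · · · · · · · ·
    · · · · · · · · · ·
    · · · · · · · · · ·
    █ █ · · · · · · · ·
    · █ · · · · · · · ·
    · · █ · · · · · · ·
    · · · · · · · · · ·
    · · · · · · · · · ·
    · · · · · · · · · ·

Result: "outside"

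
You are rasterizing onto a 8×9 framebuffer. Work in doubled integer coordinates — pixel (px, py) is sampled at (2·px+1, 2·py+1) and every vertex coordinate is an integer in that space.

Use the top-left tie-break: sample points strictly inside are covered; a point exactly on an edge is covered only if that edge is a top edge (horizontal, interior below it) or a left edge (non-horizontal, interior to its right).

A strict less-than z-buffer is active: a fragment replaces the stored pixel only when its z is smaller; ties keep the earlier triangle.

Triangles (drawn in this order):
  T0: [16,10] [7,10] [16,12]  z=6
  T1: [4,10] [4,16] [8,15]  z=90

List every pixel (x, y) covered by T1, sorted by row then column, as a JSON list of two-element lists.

T0:
  2·area = 18  (B↔C swapped to make it positive)
  edge (16, 10)→(16, 12): d=(0,2) right/bottom  bias=-1
  edge (16, 12)→(7, 10): d=(-9,-2) top-left  bias=+0
  edge (7, 10)→(16, 10): d=(9,0) top-left  bias=+0
    (6,5)@(13, 11): e=[6,3,9] → X
    (7,5)@(15, 11): e=[2,7,9] → X
    (6,6)@(13, 13): e=[6,-15,27] → .
    (7,6)@(15, 13): e=[2,-11,27] → .
  covered (2 px):
    . . . . . . . .
    . . . . . . . .
    . . . . . . . .
    . . . . . . . .
    . . . . . . . .
    . . . . . . X X
    . . . . . . . .
    . . . . . . . .
    . . . . . . . .
T1:
  2·area = 24  (B↔C swapped to make it positive)
  edge (4, 10)→(8, 15): d=(4,5) right/bottom  bias=-1
  edge (8, 15)→(4, 16): d=(-4,1) right/bottom  bias=-1
  edge (4, 16)→(4, 10): d=(0,-6) top-left  bias=+0
    (2,6)@(5, 13): e=[7,11,6] → X
    (3,6)@(7, 13): e=[-3,9,18] → .
    (2,7)@(5, 15): e=[15,3,6] → X
    (3,7)@(7, 15): e=[5,1,18] → X
    (4,7)@(9, 15): e=[-5,-1,30] → .
    (2,8)@(5, 17): e=[23,-5,6] → .
    (3,8)@(7, 17): e=[13,-7,18] → .
  covered (3 px):
    . . . . . . . .
    . . . . . . . .
    . . . . . . . .
    . . . . . . . .
    . . . . . . . .
    . . . . . . . .
    . . X . . . . .
    . . X X . . . .
    . . . . . . . .

Result: [[2,6],[2,7],[3,7]]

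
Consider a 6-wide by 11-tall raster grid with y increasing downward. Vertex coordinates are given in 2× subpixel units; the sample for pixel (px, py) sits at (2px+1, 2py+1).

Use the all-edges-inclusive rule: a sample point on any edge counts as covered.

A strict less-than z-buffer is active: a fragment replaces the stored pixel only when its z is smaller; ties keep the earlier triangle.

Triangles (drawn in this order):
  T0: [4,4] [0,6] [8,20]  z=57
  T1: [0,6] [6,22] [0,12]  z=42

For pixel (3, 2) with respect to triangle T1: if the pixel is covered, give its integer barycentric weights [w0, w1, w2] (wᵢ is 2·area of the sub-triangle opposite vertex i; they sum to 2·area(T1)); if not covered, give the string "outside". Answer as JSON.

T0:
  2·area = 72  (B↔C swapped to make it positive)
  edge (4, 4)→(8, 20): d=(4,16) inclusive
  edge (8, 20)→(0, 6): d=(-8,-14) inclusive
  edge (0, 6)→(4, 4): d=(4,-2) inclusive
    (1,2)@(3, 5): e=[20,50,2] → X
    (2,2)@(5, 5): e=[-12,78,6] → .
    (0,3)@(1, 7): e=[60,6,6] → X
    (2,3)@(5, 7): e=[-4,62,14] → .
    (0,4)@(1, 9): e=[68,-10,14] → .
    (1,4)@(3, 9): e=[36,18,18] → X
    (2,4)@(5, 9): e=[4,46,22] → X
    (3,4)@(7, 9): e=[-28,74,26] → .
    (1,5)@(3, 11): e=[44,2,26] → X
    (3,5)@(7, 11): e=[-20,58,34] → .
    (1,6)@(3, 13): e=[52,-14,34] → .
    (2,6)@(5, 13): e=[20,14,38] → X
  covered (9 px):
    . . . . . .
    . . . . . .
    . X . . . .
    X X . . . .
    . X X . . .
    . X X . . .
    . . X . . .
    . . . . . .
    . . . X . .
    . . . . . .
    . . . . . .
T1:
  2·area = 36
  edge (0, 6)→(6, 22): d=(6,16) inclusive
  edge (6, 22)→(0, 12): d=(-6,-10) inclusive
  edge (0, 12)→(0, 6): d=(0,-6) inclusive
    (0,4)@(1, 9): e=[2,28,6] → X
    (1,4)@(3, 9): e=[-30,48,18] → .
    (0,5)@(1, 11): e=[14,16,6] → X
    (1,5)@(3, 11): e=[-18,36,18] → .
    (0,6)@(1, 13): e=[26,4,6] → X
    (1,6)@(3, 13): e=[-6,24,18] → .
    (0,7)@(1, 15): e=[38,-8,6] → .
    (1,7)@(3, 15): e=[6,12,18] → X
    (2,7)@(5, 15): e=[-26,32,30] → .
    (1,8)@(3, 17): e=[18,0,18] → X  [on edge]
    (2,8)@(5, 17): e=[-14,20,30] → .
    (1,9)@(3, 19): e=[30,-12,18] → .
  covered (5 px):
    . . . . . .
    . . . . . .
    . . . . . .
    . . . . . .
    X . . . . .
    X . . . . .
    X . . . . .
    . X . . . .
    . X . . . .
    . . . . . .
    . . . . . .

Result: "outside"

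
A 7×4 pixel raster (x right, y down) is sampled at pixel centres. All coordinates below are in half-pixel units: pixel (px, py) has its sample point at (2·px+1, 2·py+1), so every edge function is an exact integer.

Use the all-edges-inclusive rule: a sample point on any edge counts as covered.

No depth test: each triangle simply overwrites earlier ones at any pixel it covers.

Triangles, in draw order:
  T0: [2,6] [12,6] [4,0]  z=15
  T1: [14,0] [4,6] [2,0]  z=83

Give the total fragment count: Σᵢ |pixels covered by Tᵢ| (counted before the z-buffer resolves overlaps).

T0:
  2·area = 60  (B↔C swapped to make it positive)
  edge (2, 6)→(4, 0): d=(2,-6) inclusive
  edge (4, 0)→(12, 6): d=(8,6) inclusive
  edge (12, 6)→(2, 6): d=(-10,0) inclusive
    (2,0)@(5, 1): e=[8,2,50] → X
    (3,0)@(7, 1): e=[20,-10,50] → .
    (1,1)@(3, 3): e=[0,30,30] → X  [on edge]
    (3,1)@(7, 3): e=[24,6,30] → X
    (4,1)@(9, 3): e=[36,-6,30] → .
    (1,2)@(3, 5): e=[4,46,10] → X
    (4,2)@(9, 5): e=[40,10,10] → X
    (5,2)@(11, 5): e=[52,-2,10] → .
    (1,3)@(3, 7): e=[8,62,-10] → .
    (2,3)@(5, 7): e=[20,50,-10] → .
    (3,3)@(7, 7): e=[32,38,-10] → .
    (4,3)@(9, 7): e=[44,26,-10] → .
  covered (8 px):
    . . X . . . .
    . X X X . . .
    . X X X X . .
    . . . . . . .
T1:
  2·area = 72
  edge (14, 0)→(4, 6): d=(-10,6) inclusive
  edge (4, 6)→(2, 0): d=(-2,-6) inclusive
  edge (2, 0)→(14, 0): d=(12,0) inclusive
    (1,0)@(3, 1): e=[56,4,12] → X
    (2,0)@(5, 1): e=[44,16,12] → X
    (3,0)@(7, 1): e=[32,28,12] → X
    (4,0)@(9, 1): e=[20,40,12] → X
    (5,0)@(11, 1): e=[8,52,12] → X
    (6,0)@(13, 1): e=[-4,64,12] → .
    (1,1)@(3, 3): e=[36,0,36] → X  [on edge]
    (4,1)@(9, 3): e=[0,36,36] → X  [on edge]
    (5,1)@(11, 3): e=[-12,48,36] → .
    (1,2)@(3, 5): e=[16,-4,60] → .
    (2,2)@(5, 5): e=[4,8,60] → X
    (3,2)@(7, 5): e=[-8,20,60] → .
  covered (10 px):
    . X X X X X .
    . X X X X . .
    . . X . . . .
    . . . . . . .

Result: 18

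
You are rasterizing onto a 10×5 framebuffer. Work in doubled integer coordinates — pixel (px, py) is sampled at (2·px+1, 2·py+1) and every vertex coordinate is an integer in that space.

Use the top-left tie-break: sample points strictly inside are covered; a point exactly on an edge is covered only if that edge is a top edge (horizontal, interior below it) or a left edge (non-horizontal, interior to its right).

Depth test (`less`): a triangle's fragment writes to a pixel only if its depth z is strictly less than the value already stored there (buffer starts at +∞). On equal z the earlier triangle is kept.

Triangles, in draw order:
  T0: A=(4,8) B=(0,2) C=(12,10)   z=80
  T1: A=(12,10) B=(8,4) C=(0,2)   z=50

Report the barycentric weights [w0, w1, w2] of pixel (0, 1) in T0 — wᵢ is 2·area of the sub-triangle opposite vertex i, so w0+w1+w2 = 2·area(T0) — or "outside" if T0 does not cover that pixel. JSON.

T0:
  2·area = 40
  edge (4, 8)→(0, 2): d=(-4,-6) top-left  bias=+0
  edge (0, 2)→(12, 10): d=(12,8) right/bottom  bias=-1
  edge (12, 10)→(4, 8): d=(-8,-2) top-left  bias=+0
    (0,1)@(1, 3): e=[2,4,34] → #
    (1,1)@(3, 3): e=[14,-12,38] → ·
    (0,2)@(1, 5): e=[-6,28,18] → ·
    (1,2)@(3, 5): e=[6,12,22] → #
    (2,2)@(5, 5): e=[18,-4,26] → ·
    (1,3)@(3, 7): e=[-2,36,6] → ·
    (2,3)@(5, 7): e=[10,20,10] → #
    (3,3)@(7, 7): e=[22,4,14] → #
    (4,3)@(9, 7): e=[34,-12,18] → ·
    (2,4)@(5, 9): e=[2,44,-6] → ·
    (3,4)@(7, 9): e=[14,28,-2] → ·
    (4,4)@(9, 9): e=[26,12,2] → #
  covered (5 px):
    · · · · · · · · · ·
    # · · · · · · · · ·
    · # · · · · · · · ·
    · · # # · · · · · ·
    · · · · # · · · · ·
T1:
  2·area = 40  (B↔C swapped to make it positive)
  edge (12, 10)→(0, 2): d=(-12,-8) top-left  bias=+0
  edge (0, 2)→(8, 4): d=(8,2) right/bottom  bias=-1
  edge (8, 4)→(12, 10): d=(4,6) right/bottom  bias=-1
    (1,1)@(3, 3): e=[12,2,26] → #
    (2,1)@(5, 3): e=[28,-2,14] → ·
    (1,2)@(3, 5): e=[-12,18,34] → ·
    (2,2)@(5, 5): e=[4,14,22] → #
    (3,2)@(7, 5): e=[20,10,10] → #
    (4,2)@(9, 5): e=[36,6,-2] → ·
    (2,3)@(5, 7): e=[-20,30,30] → ·
    (3,3)@(7, 7): e=[-4,26,18] → ·
    (4,3)@(9, 7): e=[12,22,6] → #
    (5,3)@(11, 7): e=[28,18,-6] → ·
    (4,4)@(9, 9): e=[-12,38,14] → ·
    (5,4)@(11, 9): e=[4,34,2] → #
  covered (5 px):
    · · · · · · · · · ·
    · # · · · · · · · ·
    · · # # · · · · · ·
    · · · · # · · · · ·
    · · · · · # · · · ·

Answer: [4,34,2]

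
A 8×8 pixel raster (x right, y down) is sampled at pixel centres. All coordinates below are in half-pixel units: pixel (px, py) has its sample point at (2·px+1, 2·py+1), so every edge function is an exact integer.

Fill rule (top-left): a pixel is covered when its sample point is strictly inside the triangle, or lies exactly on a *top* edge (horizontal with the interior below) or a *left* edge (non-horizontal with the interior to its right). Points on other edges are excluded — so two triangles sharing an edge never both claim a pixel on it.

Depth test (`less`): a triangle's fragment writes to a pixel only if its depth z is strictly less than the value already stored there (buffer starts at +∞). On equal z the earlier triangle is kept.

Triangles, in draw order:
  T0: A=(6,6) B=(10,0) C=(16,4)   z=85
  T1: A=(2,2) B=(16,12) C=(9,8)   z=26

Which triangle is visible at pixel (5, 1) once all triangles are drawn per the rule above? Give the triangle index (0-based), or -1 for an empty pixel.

T0:
  2·area = 52
  edge (6, 6)→(10, 0): d=(4,-6) top-left  bias=+0
  edge (10, 0)→(16, 4): d=(6,4) right/bottom  bias=-1
  edge (16, 4)→(6, 6): d=(-10,2) right/bottom  bias=-1
    (5,0)@(11, 1): e=[10,2,40] → █
    (6,0)@(13, 1): e=[22,-6,36] → ·
    (4,1)@(9, 3): e=[6,22,24] → █
    (6,1)@(13, 3): e=[30,6,16] → █
    (7,1)@(15, 3): e=[42,-2,12] → ·
    (3,2)@(7, 5): e=[2,42,8] → █
    (5,2)@(11, 5): e=[26,26,0] → ·  [on edge]
    (6,2)@(13, 5): e=[38,18,-4] → ·
    (0,3)@(1, 7): e=[-26,78,0] → ·  [on edge]
    (3,3)@(7, 7): e=[10,54,-12] → ·
    (4,3)@(9, 7): e=[22,46,-16] → ·
  covered (6 px):
    · · · · · █ · ·
    · · · · █ █ █ ·
    · · · █ █ · · ·
    · · · · · · · ·
    · · · · · · · ·
    · · · · · · · ·
    · · · · · · · ·
    · · · · · · · ·
T1:
  2·area = 14
  edge (2, 2)→(16, 12): d=(14,10) right/bottom  bias=-1
  edge (16, 12)→(9, 8): d=(-7,-4) top-left  bias=+0
  edge (9, 8)→(2, 2): d=(-7,-6) top-left  bias=+0
    (4,3)@(9, 7): e=[0,7,7] → ·  [on edge]
    (5,4)@(11, 9): e=[8,1,5] → █
    (6,4)@(13, 9): e=[-12,9,17] → ·
    (5,5)@(11, 11): e=[36,-13,-9] → ·
  covered (1 px):
    · · · · · · · ·
    · · · · · · · ·
    · · · · · · · ·
    · · · · · · · ·
    · · · · · █ · ·
    · · · · · · · ·
    · · · · · · · ·
    · · · · · · · ·

Z-buffer (winner per pixel, '.' = empty):
  . . . . . 0 . .
  . . . . 0 0 0 .
  . . . 0 0 . . .
  . . . . . . . .
  . . . . . 1 . .
  . . . . . . . .
  . . . . . . . .
  . . . . . . . .

Answer: 0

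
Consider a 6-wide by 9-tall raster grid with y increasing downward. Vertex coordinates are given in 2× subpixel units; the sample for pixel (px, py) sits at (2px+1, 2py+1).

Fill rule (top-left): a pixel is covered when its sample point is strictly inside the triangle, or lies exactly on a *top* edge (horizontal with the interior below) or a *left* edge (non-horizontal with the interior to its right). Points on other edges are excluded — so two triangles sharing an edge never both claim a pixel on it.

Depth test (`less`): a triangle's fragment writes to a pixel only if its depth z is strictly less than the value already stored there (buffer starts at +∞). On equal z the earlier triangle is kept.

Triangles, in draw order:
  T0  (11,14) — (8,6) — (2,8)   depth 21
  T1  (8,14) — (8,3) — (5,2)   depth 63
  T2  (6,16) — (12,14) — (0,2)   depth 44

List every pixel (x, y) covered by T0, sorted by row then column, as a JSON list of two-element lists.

T0:
  2·area = 54  (B↔C swapped to make it positive)
  edge (11, 14)→(2, 8): d=(-9,-6) top-left  bias=+0
  edge (2, 8)→(8, 6): d=(6,-2) top-left  bias=+0
  edge (8, 6)→(11, 14): d=(3,8) right/bottom  bias=-1
    (5,2)@(11, 5): e=[81,0,-27] → ·  [on edge]
    (2,3)@(5, 7): e=[27,0,27] → █  [on edge]
    (3,3)@(7, 7): e=[39,4,11] → █
    (4,3)@(9, 7): e=[51,8,-5] → ·
    (2,4)@(5, 9): e=[9,12,33] → █
    (4,4)@(9, 9): e=[33,20,1] → █
    (5,4)@(11, 9): e=[45,24,-15] → ·
    (2,5)@(5, 11): e=[-9,24,39] → ·
    (3,5)@(7, 11): e=[3,28,23] → █
    (5,5)@(11, 11): e=[27,36,-9] → ·
    (3,6)@(7, 13): e=[-15,40,29] → ·
    (4,6)@(9, 13): e=[-3,44,13] → ·
  covered (7 px):
    · · · · · ·
    · · · · · ·
    · · · · · ·
    · · █ █ · ·
    · · █ █ █ ·
    · · · █ █ ·
    · · · · · ·
    · · · · · ·
    · · · · · ·
T1:
  2·area = 33  (B↔C swapped to make it positive)
  edge (8, 14)→(5, 2): d=(-3,-12) top-left  bias=+0
  edge (5, 2)→(8, 3): d=(3,1) right/bottom  bias=-1
  edge (8, 3)→(8, 14): d=(0,11) right/bottom  bias=-1
    (3,1)@(7, 3): e=[21,1,11] → █
    (4,1)@(9, 3): e=[45,-1,-11] → ·
    (3,2)@(7, 5): e=[15,7,11] → █
    (4,2)@(9, 5): e=[39,5,-11] → ·
    (3,3)@(7, 7): e=[9,13,11] → █
    (4,3)@(9, 7): e=[33,11,-11] → ·
    (3,4)@(7, 9): e=[3,19,11] → █
    (4,4)@(9, 9): e=[27,17,-11] → ·
    (3,5)@(7, 11): e=[-3,25,11] → ·
  covered (4 px):
    · · · · · ·
    · · · █ · ·
    · · · █ · ·
    · · · █ · ·
    · · · █ · ·
    · · · · · ·
    · · · · · ·
    · · · · · ·
    · · · · · ·
T2:
  2·area = 96  (B↔C swapped to make it positive)
  edge (6, 16)→(0, 2): d=(-6,-14) top-left  bias=+0
  edge (0, 2)→(12, 14): d=(12,12) right/bottom  bias=-1
  edge (12, 14)→(6, 16): d=(-6,2) right/bottom  bias=-1
    (0,1)@(1, 3): e=[8,0,88] → ·  [on edge]
    (1,2)@(3, 5): e=[24,0,72] → ·  [on edge]
    (1,3)@(3, 7): e=[12,24,60] → █
    (2,3)@(5, 7): e=[40,0,56] → ·  [on edge]
    (1,4)@(3, 9): e=[0,48,48] → █  [on edge]
    (2,4)@(5, 9): e=[28,24,44] → █
    (3,4)@(7, 9): e=[56,0,40] → ·  [on edge]
    (1,5)@(3, 11): e=[-12,72,36] → ·
    (2,5)@(5, 11): e=[16,48,32] → █
    (3,5)@(7, 11): e=[44,24,28] → █
    (4,5)@(9, 11): e=[72,0,24] → ·  [on edge]
    (2,6)@(5, 13): e=[4,72,20] → █
    (5,6)@(11, 13): e=[88,0,8] → ·  [on edge]
    (4,7)@(9, 15): e=[48,48,0] → ·  [on edge]
    (1,8)@(3, 17): e=[-48,144,0] → ·  [on edge]
  covered (9 px):
    · · · · · ·
    · · · · · ·
    · · · · · ·
    · █ · · · ·
    · █ █ · · ·
    · · █ █ · ·
    · · █ █ █ ·
    · · · █ · ·
    · · · · · ·

Final: [[2,3],[3,3],[2,4],[3,4],[4,4],[3,5],[4,5]]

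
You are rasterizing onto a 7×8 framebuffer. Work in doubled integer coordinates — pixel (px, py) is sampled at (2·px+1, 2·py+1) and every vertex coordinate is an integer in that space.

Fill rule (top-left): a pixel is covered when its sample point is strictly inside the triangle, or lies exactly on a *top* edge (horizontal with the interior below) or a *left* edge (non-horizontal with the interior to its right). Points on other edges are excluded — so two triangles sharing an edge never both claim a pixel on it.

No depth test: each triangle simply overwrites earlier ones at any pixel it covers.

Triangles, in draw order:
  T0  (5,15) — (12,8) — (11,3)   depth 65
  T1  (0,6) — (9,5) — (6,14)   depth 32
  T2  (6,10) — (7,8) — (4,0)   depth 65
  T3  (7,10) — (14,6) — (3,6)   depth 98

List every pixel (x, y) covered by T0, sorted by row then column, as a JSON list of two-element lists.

T0:
  2·area = 42  (B↔C swapped to make it positive)
  edge (5, 15)→(11, 3): d=(6,-12) top-left  bias=+0
  edge (11, 3)→(12, 8): d=(1,5) right/bottom  bias=-1
  edge (12, 8)→(5, 15): d=(-7,7) right/bottom  bias=-1
    (5,1)@(11, 3): e=[0,0,42] → ·  [on edge]
    (5,2)@(11, 5): e=[12,2,28] → █
    (6,2)@(13, 5): e=[36,-8,14] → ·
    (4,3)@(9, 7): e=[0,14,28] → █  [on edge]
    (6,3)@(13, 7): e=[48,-6,0] → ·  [on edge]
    (4,4)@(9, 9): e=[12,16,14] → █
    (5,4)@(11, 9): e=[36,6,0] → ·  [on edge]
    (3,5)@(7, 11): e=[0,28,14] → █  [on edge]
    (4,5)@(9, 11): e=[24,18,0] → ·  [on edge]
    (3,6)@(7, 13): e=[12,30,0] → ·  [on edge]
    (6,6)@(13, 13): e=[84,0,-42] → ·  [on edge]
    (2,7)@(5, 15): e=[0,42,0] → ·  [on edge]
  covered (5 px):
    · · · · · · ·
    · · · · · · ·
    · · · · · █ ·
    · · · · █ █ ·
    · · · · █ · ·
    · · · █ · · ·
    · · · · · · ·
    · · · · · · ·
T1:
  2·area = 78
  edge (0, 6)→(9, 5): d=(9,-1) top-left  bias=+0
  edge (9, 5)→(6, 14): d=(-3,9) right/bottom  bias=-1
  edge (6, 14)→(0, 6): d=(-6,-8) top-left  bias=+0
    (4,2)@(9, 5): e=[0,0,78] → ·  [on edge]
    (0,3)@(1, 7): e=[10,66,2] → █
    (1,3)@(3, 7): e=[12,48,18] → █
    (2,3)@(5, 7): e=[14,30,34] → █
    (3,3)@(7, 7): e=[16,12,50] → █
    (4,3)@(9, 7): e=[18,-6,66] → ·
    (0,4)@(1, 9): e=[28,60,-10] → ·
    (1,4)@(3, 9): e=[30,42,6] → █
    (4,4)@(9, 9): e=[36,-12,54] → ·
    (1,5)@(3, 11): e=[48,36,-6] → ·
    (2,5)@(5, 11): e=[50,18,10] → █
    (3,5)@(7, 11): e=[52,0,26] → ·  [on edge]
  covered (8 px):
    · · · · · · ·
    · · · · · · ·
    · · · · · · ·
    █ █ █ █ · · ·
    · █ █ █ · · ·
    · · █ · · · ·
    · · · · · · ·
    · · · · · · ·
T2:
  2·area = 14  (B↔C swapped to make it positive)
  edge (6, 10)→(4, 0): d=(-2,-10) top-left  bias=+0
  edge (4, 0)→(7, 8): d=(3,8) right/bottom  bias=-1
  edge (7, 8)→(6, 10): d=(-1,2) right/bottom  bias=-1
    (2,1)@(5, 3): e=[4,1,9] → █
    (3,1)@(7, 3): e=[24,-15,5] → ·
    (2,2)@(5, 5): e=[0,7,7] → █  [on edge]
    (3,2)@(7, 5): e=[20,-9,3] → ·
    (2,3)@(5, 7): e=[-4,13,5] → ·
    (3,7)@(7, 15): e=[0,21,-7] → ·  [on edge]
  covered (2 px):
    · · · · · · ·
    · · █ · · · ·
    · · █ · · · ·
    · · · · · · ·
    · · · · · · ·
    · · · · · · ·
    · · · · · · ·
    · · · · · · ·
T3:
  2·area = 44  (B↔C swapped to make it positive)
  edge (7, 10)→(3, 6): d=(-4,-4) top-left  bias=+0
  edge (3, 6)→(14, 6): d=(11,0) top-left  bias=+0
  edge (14, 6)→(7, 10): d=(-7,4) right/bottom  bias=-1
    (2,3)@(5, 7): e=[4,11,29] → █
    (3,3)@(7, 7): e=[12,11,21] → █
    (4,3)@(9, 7): e=[20,11,13] → █
    (5,3)@(11, 7): e=[28,11,5] → █
    (6,3)@(13, 7): e=[36,11,-3] → ·
    (2,4)@(5, 9): e=[-4,33,15] → ·
    (3,4)@(7, 9): e=[4,33,7] → █
    (4,4)@(9, 9): e=[12,33,-1] → ·
    (5,4)@(11, 9): e=[20,33,-9] → ·
    (3,5)@(7, 11): e=[-4,55,-7] → ·
  covered (5 px):
    · · · · · · ·
    · · · · · · ·
    · · · · · · ·
    · · █ █ █ █ ·
    · · · █ · · ·
    · · · · · · ·
    · · · · · · ·
    · · · · · · ·

Result: [[5,2],[4,3],[5,3],[4,4],[3,5]]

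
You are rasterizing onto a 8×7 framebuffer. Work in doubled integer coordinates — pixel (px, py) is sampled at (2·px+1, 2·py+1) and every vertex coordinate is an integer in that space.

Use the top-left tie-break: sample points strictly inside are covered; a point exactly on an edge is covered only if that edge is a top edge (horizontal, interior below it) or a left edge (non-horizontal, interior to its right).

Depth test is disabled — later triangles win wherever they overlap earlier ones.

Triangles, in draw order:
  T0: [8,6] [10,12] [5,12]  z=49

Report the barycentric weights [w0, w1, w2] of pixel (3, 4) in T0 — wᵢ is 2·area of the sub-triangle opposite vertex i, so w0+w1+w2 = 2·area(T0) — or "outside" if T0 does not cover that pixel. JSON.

T0:
  2·area = 30
  edge (8, 6)→(10, 12): d=(2,6) right/bottom  bias=-1
  edge (10, 12)→(5, 12): d=(-5,0) right/bottom  bias=-1
  edge (5, 12)→(8, 6): d=(3,-6) top-left  bias=+0
    (3,1)@(7, 3): e=[0,45,-15] → ·  [on edge]
    (3,4)@(7, 9): e=[12,15,3] → #
    (4,4)@(9, 9): e=[0,15,15] → ·  [on edge]
    (3,5)@(7, 11): e=[16,5,9] → #
    (4,5)@(9, 11): e=[4,5,21] → #
    (5,5)@(11, 11): e=[-8,5,33] → ·
    (3,6)@(7, 13): e=[20,-5,15] → ·
    (4,6)@(9, 13): e=[8,-5,27] → ·
  covered (3 px):
    · · · · · · · ·
    · · · · · · · ·
    · · · · · · · ·
    · · · · · · · ·
    · · · # · · · ·
    · · · # # · · ·
    · · · · · · · ·

Answer: [15,3,12]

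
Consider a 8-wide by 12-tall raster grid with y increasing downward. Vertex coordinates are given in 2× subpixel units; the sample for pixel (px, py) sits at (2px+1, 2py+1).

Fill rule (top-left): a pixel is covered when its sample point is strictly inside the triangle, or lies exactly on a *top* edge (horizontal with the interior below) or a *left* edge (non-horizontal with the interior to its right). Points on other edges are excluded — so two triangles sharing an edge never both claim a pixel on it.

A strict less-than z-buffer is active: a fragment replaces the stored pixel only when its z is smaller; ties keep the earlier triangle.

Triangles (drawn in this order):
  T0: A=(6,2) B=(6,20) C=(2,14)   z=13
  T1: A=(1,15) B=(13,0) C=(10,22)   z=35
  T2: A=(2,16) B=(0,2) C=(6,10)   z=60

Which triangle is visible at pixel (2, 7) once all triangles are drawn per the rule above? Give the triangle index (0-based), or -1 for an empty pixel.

T0:
  2·area = 72
  edge (6, 2)→(6, 20): d=(0,18) right/bottom  bias=-1
  edge (6, 20)→(2, 14): d=(-4,-6) top-left  bias=+0
  edge (2, 14)→(6, 2): d=(4,-12) top-left  bias=+0
    (2,2)@(5, 5): e=[18,54,0] → █  [on edge]
    (3,2)@(7, 5): e=[-18,66,24] → ·
    (2,3)@(5, 7): e=[18,46,8] → █
    (3,3)@(7, 7): e=[-18,58,32] → ·
    (2,4)@(5, 9): e=[18,38,16] → █
    (3,4)@(7, 9): e=[-18,50,40] → ·
    (1,5)@(3, 11): e=[54,18,0] → █  [on edge]
    (3,5)@(7, 11): e=[-18,42,48] → ·
    (1,6)@(3, 13): e=[54,10,8] → █
    (3,6)@(7, 13): e=[-18,34,56] → ·
    (1,7)@(3, 15): e=[54,2,16] → █
    (3,7)@(7, 15): e=[-18,26,64] → ·
    (0,8)@(1, 17): e=[90,-18,0] → ·  [on edge]
  covered (10 px):
    · · · · · · · ·
    · · · · · · · ·
    · · █ · · · · ·
    · · █ · · · · ·
    · · █ · · · · ·
    · █ █ · · · · ·
    · █ █ · · · · ·
    · █ █ · · · · ·
    · · █ · · · · ·
    · · · · · · · ·
    · · · · · · · ·
    · · · · · · · ·
T1:
  2·area = 219
  edge (1, 15)→(13, 0): d=(12,-15) top-left  bias=+0
  edge (13, 0)→(10, 22): d=(-3,22) right/bottom  bias=-1
  edge (10, 22)→(1, 15): d=(-9,-7) top-left  bias=+0
    (5,1)@(11, 3): e=[6,35,178] → █
    (6,1)@(13, 3): e=[36,-9,192] → ·
    (4,2)@(9, 5): e=[0,73,146] → █  [on edge]
    (6,2)@(13, 5): e=[60,-15,174] → ·
    (4,3)@(9, 7): e=[24,67,128] → █
    (6,3)@(13, 7): e=[84,-21,156] → ·
    (3,4)@(7, 9): e=[18,105,96] → █
    (6,4)@(13, 9): e=[108,-27,138] → ·
    (2,5)@(5, 11): e=[12,143,64] → █
    (6,5)@(13, 11): e=[132,-33,120] → ·
    (1,6)@(3, 13): e=[6,181,32] → █
    (6,6)@(13, 13): e=[156,-39,102] → ·
    (0,7)@(1, 15): e=[0,219,0] → █  [on edge]
  covered (28 px):
    · · · · · · · ·
    · · · · · █ · ·
    · · · · █ █ · ·
    · · · · █ █ · ·
    · · · █ █ █ · ·
    · · █ █ █ █ · ·
    · █ █ █ █ █ · ·
    █ █ █ █ █ · · ·
    · · █ █ █ · · ·
    · · · █ █ · · ·
    · · · · █ · · ·
    · · · · · · · ·
T2:
  2·area = 68
  edge (2, 16)→(0, 2): d=(-2,-14) top-left  bias=+0
  edge (0, 2)→(6, 10): d=(6,8) right/bottom  bias=-1
  edge (6, 10)→(2, 16): d=(-4,6) right/bottom  bias=-1
    (0,2)@(1, 5): e=[8,10,50] → █
    (1,2)@(3, 5): e=[36,-6,38] → ·
    (0,3)@(1, 7): e=[4,22,42] → █
    (1,3)@(3, 7): e=[32,6,30] → █
    (2,3)@(5, 7): e=[60,-10,18] → ·
    (0,4)@(1, 9): e=[0,34,34] → █  [on edge]
    (2,4)@(5, 9): e=[56,2,10] → █
    (3,4)@(7, 9): e=[84,-14,-2] → ·
    (0,5)@(1, 11): e=[-4,46,26] → ·
    (1,5)@(3, 11): e=[24,30,14] → █
    (3,5)@(7, 11): e=[80,-2,-10] → ·
    (1,6)@(3, 13): e=[20,42,6] → █
    (1,11)@(3, 23): e=[0,102,-34] → ·  [on edge]
  covered (9 px):
    · · · · · · · ·
    · · · · · · · ·
    █ · · · · · · ·
    █ █ · · · · · ·
    █ █ █ · · · · ·
    · █ █ · · · · ·
    · █ · · · · · ·
    · · · · · · · ·
    · · · · · · · ·
    · · · · · · · ·
    · · · · · · · ·
    · · · · · · · ·

Z-buffer (winner per pixel, '.' = empty):
  . . . . . . . .
  . . . . . 1 . .
  2 . 0 . 1 1 . .
  2 2 0 . 1 1 . .
  2 2 0 1 1 1 . .
  . 0 0 1 1 1 . .
  . 0 0 1 1 1 . .
  1 0 0 1 1 . . .
  . . 0 1 1 . . .
  . . . 1 1 . . .
  . . . . 1 . . .
  . . . . . . . .

Final: 0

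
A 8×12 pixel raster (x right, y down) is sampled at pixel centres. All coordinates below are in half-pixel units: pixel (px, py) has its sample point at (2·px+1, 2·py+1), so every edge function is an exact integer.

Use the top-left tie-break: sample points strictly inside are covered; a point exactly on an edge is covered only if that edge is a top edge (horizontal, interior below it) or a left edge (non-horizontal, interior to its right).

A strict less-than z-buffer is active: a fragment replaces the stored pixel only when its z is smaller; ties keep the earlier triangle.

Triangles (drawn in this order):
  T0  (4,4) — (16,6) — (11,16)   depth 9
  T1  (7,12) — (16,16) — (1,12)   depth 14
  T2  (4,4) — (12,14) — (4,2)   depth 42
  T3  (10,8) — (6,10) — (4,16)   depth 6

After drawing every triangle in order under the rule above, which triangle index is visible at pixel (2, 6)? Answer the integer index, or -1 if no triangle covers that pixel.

T0:
  2·area = 130
  edge (4, 4)→(16, 6): d=(12,2) right/bottom  bias=-1
  edge (16, 6)→(11, 16): d=(-5,10) right/bottom  bias=-1
  edge (11, 16)→(4, 4): d=(-7,-12) top-left  bias=+0
    (2,2)@(5, 5): e=[10,115,5] → #
    (3,2)@(7, 5): e=[6,95,29] → #
    (4,2)@(9, 5): e=[2,75,53] → #
    (5,2)@(11, 5): e=[-2,55,77] → ·
    (2,3)@(5, 7): e=[34,105,-9] → ·
    (3,3)@(7, 7): e=[30,85,15] → #
    (5,3)@(11, 7): e=[22,45,63] → #
    (6,3)@(13, 7): e=[18,25,87] → #
    (7,3)@(15, 7): e=[14,5,111] → #
    (3,4)@(7, 9): e=[54,75,1] → #
    (7,4)@(15, 9): e=[38,-5,97] → ·
    (3,5)@(7, 11): e=[78,65,-13] → ·
  covered (17 px):
    · · · · · · · ·
    · · · · · · · ·
    · · # # # · · ·
    · · · # # # # #
    · · · # # # # ·
    · · · · # # # ·
    · · · · · # · ·
    · · · · · # · ·
    · · · · · · · ·
    · · · · · · · ·
    · · · · · · · ·
    · · · · · · · ·
T1:
  2·area = 24
  edge (7, 12)→(16, 16): d=(9,4) right/bottom  bias=-1
  edge (16, 16)→(1, 12): d=(-15,-4) top-left  bias=+0
  edge (1, 12)→(7, 12): d=(6,0) top-left  bias=+0
    (2,6)@(5, 13): e=[17,1,6] → #
    (3,6)@(7, 13): e=[9,9,6] → #
    (4,6)@(9, 13): e=[1,17,6] → #
    (5,6)@(11, 13): e=[-7,25,6] → ·
    (2,7)@(5, 15): e=[35,-29,18] → ·
    (3,7)@(7, 15): e=[27,-21,18] → ·
    (4,7)@(9, 15): e=[19,-13,18] → ·
    (6,7)@(13, 15): e=[3,3,18] → #
    (7,7)@(15, 15): e=[-5,11,18] → ·
    (6,8)@(13, 17): e=[21,-27,30] → ·
  covered (4 px):
    · · · · · · · ·
    · · · · · · · ·
    · · · · · · · ·
    · · · · · · · ·
    · · · · · · · ·
    · · · · · · · ·
    · · # # # · · ·
    · · · · · · # ·
    · · · · · · · ·
    · · · · · · · ·
    · · · · · · · ·
    · · · · · · · ·
T2:
  2·area = 16  (B↔C swapped to make it positive)
  edge (4, 4)→(4, 2): d=(0,-2) top-left  bias=+0
  edge (4, 2)→(12, 14): d=(8,12) right/bottom  bias=-1
  edge (12, 14)→(4, 4): d=(-8,-10) top-left  bias=+0
    (2,2)@(5, 5): e=[2,12,2] → #
    (3,2)@(7, 5): e=[6,-12,22] → ·
    (2,3)@(5, 7): e=[2,28,-14] → ·
    (3,3)@(7, 7): e=[6,4,6] → #
    (4,3)@(9, 7): e=[10,-20,26] → ·
    (3,4)@(7, 9): e=[6,20,-10] → ·
  covered (2 px):
    · · · · · · · ·
    · · · · · · · ·
    · · # · · · · ·
    · · · # · · · ·
    · · · · · · · ·
    · · · · · · · ·
    · · · · · · · ·
    · · · · · · · ·
    · · · · · · · ·
    · · · · · · · ·
    · · · · · · · ·
    · · · · · · · ·
T3:
  2·area = 20  (B↔C swapped to make it positive)
  edge (10, 8)→(4, 16): d=(-6,8) right/bottom  bias=-1
  edge (4, 16)→(6, 10): d=(2,-6) top-left  bias=+0
  edge (6, 10)→(10, 8): d=(4,-2) top-left  bias=+0
    (4,0)@(9, 1): e=[50,0,-30] → ·  [on edge]
    (3,3)@(7, 7): e=[30,0,-10] → ·  [on edge]
    (4,4)@(9, 9): e=[2,16,2] → #
    (5,4)@(11, 9): e=[-14,28,6] → ·
    (3,5)@(7, 11): e=[6,8,6] → #
    (4,5)@(9, 11): e=[-10,20,10] → ·
    (2,6)@(5, 13): e=[10,0,10] → #  [on edge]
    (3,6)@(7, 13): e=[-6,12,14] → ·
    (2,7)@(5, 15): e=[-2,4,18] → ·
    (1,9)@(3, 19): e=[-10,0,30] → ·  [on edge]
  covered (3 px):
    · · · · · · · ·
    · · · · · · · ·
    · · · · · · · ·
    · · · · · · · ·
    · · · · # · · ·
    · · · # · · · ·
    · · # · · · · ·
    · · · · · · · ·
    · · · · · · · ·
    · · · · · · · ·
    · · · · · · · ·
    · · · · · · · ·

Z-buffer (winner per pixel, '.' = empty):
  . . . . . . . .
  . . . . . . . .
  . . 0 0 0 . . .
  . . . 0 0 0 0 0
  . . . 0 3 0 0 .
  . . . 3 0 0 0 .
  . . 3 1 1 0 . .
  . . . . . 0 1 .
  . . . . . . . .
  . . . . . . . .
  . . . . . . . .
  . . . . . . . .

Final: 3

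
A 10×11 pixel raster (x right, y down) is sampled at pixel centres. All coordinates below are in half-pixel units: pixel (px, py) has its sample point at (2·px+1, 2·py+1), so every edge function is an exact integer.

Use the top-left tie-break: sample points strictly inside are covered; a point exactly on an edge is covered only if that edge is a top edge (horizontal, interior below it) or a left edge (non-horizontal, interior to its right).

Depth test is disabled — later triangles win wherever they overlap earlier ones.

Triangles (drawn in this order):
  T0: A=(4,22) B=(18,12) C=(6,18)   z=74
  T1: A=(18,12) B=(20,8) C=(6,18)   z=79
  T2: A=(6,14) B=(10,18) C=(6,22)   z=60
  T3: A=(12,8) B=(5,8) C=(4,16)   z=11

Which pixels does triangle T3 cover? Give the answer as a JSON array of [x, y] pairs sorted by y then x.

T0:
  2·area = 36  (B↔C swapped to make it positive)
  edge (4, 22)→(6, 18): d=(2,-4) top-left  bias=+0
  edge (6, 18)→(18, 12): d=(12,-6) top-left  bias=+0
  edge (18, 12)→(4, 22): d=(-14,10) right/bottom  bias=-1
    (6,7)@(13, 15): e=[22,6,8] → █
    (7,7)@(15, 15): e=[30,18,-12] → ·
    (4,8)@(9, 17): e=[10,6,20] → █
    (5,8)@(11, 17): e=[18,18,0] → ·  [on edge]
    (6,8)@(13, 17): e=[26,30,-20] → ·
    (3,9)@(7, 19): e=[6,18,12] → █
    (4,9)@(9, 19): e=[14,30,-8] → ·
    (2,10)@(5, 21): e=[2,30,4] → █
    (3,10)@(7, 21): e=[10,42,-16] → ·
  covered (4 px):
    · · · · · · · · · ·
    · · · · · · · · · ·
    · · · · · · · · · ·
    · · · · · · · · · ·
    · · · · · · · · · ·
    · · · · · · · · · ·
    · · · · · · · · · ·
    · · · · · · █ · · ·
    · · · · █ · · · · ·
    · · · █ · · · · · ·
    · · █ · · · · · · ·
T1:
  2·area = 36  (B↔C swapped to make it positive)
  edge (18, 12)→(6, 18): d=(-12,6) right/bottom  bias=-1
  edge (6, 18)→(20, 8): d=(14,-10) top-left  bias=+0
  edge (20, 8)→(18, 12): d=(-2,4) right/bottom  bias=-1
    (9,4)@(19, 9): e=[30,4,2] → █
    (8,5)@(17, 11): e=[18,12,6] → █
    (9,5)@(19, 11): e=[6,32,-2] → ·
    (6,6)@(13, 13): e=[18,0,18] → █  [on edge]
    (7,6)@(15, 13): e=[6,20,10] → █
    (8,6)@(17, 13): e=[-6,40,2] → ·
    (5,7)@(11, 15): e=[6,8,22] → █
    (6,7)@(13, 15): e=[-6,28,14] → ·
    (7,7)@(15, 15): e=[-18,48,6] → ·
    (5,8)@(11, 17): e=[-18,36,18] → ·
  covered (5 px):
    · · · · · · · · · ·
    · · · · · · · · · ·
    · · · · · · · · · ·
    · · · · · · · · · ·
    · · · · · · · · · █
    · · · · · · · · █ ·
    · · · · · · █ █ · ·
    · · · · · █ · · · ·
    · · · · · · · · · ·
    · · · · · · · · · ·
    · · · · · · · · · ·
T2:
  2·area = 32
  edge (6, 14)→(10, 18): d=(4,4) right/bottom  bias=-1
  edge (10, 18)→(6, 22): d=(-4,4) right/bottom  bias=-1
  edge (6, 22)→(6, 14): d=(0,-8) top-left  bias=+0
    (0,4)@(1, 9): e=[0,72,-40] → ·  [on edge]
    (9,4)@(19, 9): e=[-72,0,104] → ·  [on edge]
    (1,5)@(3, 11): e=[0,56,-24] → ·  [on edge]
    (8,5)@(17, 11): e=[-56,0,88] → ·  [on edge]
    (2,6)@(5, 13): e=[0,40,-8] → ·  [on edge]
    (7,6)@(15, 13): e=[-40,0,72] → ·  [on edge]
    (3,7)@(7, 15): e=[0,24,8] → ·  [on edge]
    (6,7)@(13, 15): e=[-24,0,56] → ·  [on edge]
    (3,8)@(7, 17): e=[8,16,8] → █
    (4,8)@(9, 17): e=[0,8,24] → ·  [on edge]
    (5,8)@(11, 17): e=[-8,0,40] → ·  [on edge]
    (3,9)@(7, 19): e=[16,8,8] → █
    (4,9)@(9, 19): e=[8,0,24] → ·  [on edge]
    (5,9)@(11, 19): e=[0,-8,40] → ·  [on edge]
    (3,10)@(7, 21): e=[24,0,8] → ·  [on edge]
    (6,10)@(13, 21): e=[0,-24,56] → ·  [on edge]
  covered (2 px):
    · · · · · · · · · ·
    · · · · · · · · · ·
    · · · · · · · · · ·
    · · · · · · · · · ·
    · · · · · · · · · ·
    · · · · · · · · · ·
    · · · · · · · · · ·
    · · · · · · · · · ·
    · · · █ · · · · · ·
    · · · █ · · · · · ·
    · · · · · · · · · ·
T3:
  2·area = 56  (B↔C swapped to make it positive)
  edge (12, 8)→(4, 16): d=(-8,8) right/bottom  bias=-1
  edge (4, 16)→(5, 8): d=(1,-8) top-left  bias=+0
  edge (5, 8)→(12, 8): d=(7,0) top-left  bias=+0
    (9,0)@(19, 1): e=[0,105,-49] → ·  [on edge]
    (8,1)@(17, 3): e=[0,91,-35] → ·  [on edge]
    (7,2)@(15, 5): e=[0,77,-21] → ·  [on edge]
    (6,3)@(13, 7): e=[0,63,-7] → ·  [on edge]
    (2,4)@(5, 9): e=[48,1,7] → █
    (3,4)@(7, 9): e=[32,17,7] → █
    (4,4)@(9, 9): e=[16,33,7] → █
    (5,4)@(11, 9): e=[0,49,7] → ·  [on edge]
    (2,5)@(5, 11): e=[32,3,21] → █
    (4,5)@(9, 11): e=[0,35,21] → ·  [on edge]
    (2,6)@(5, 13): e=[16,5,35] → █
    (3,6)@(7, 13): e=[0,21,35] → ·  [on edge]
    (2,7)@(5, 15): e=[0,7,49] → ·  [on edge]
    (1,8)@(3, 17): e=[0,-7,63] → ·  [on edge]
    (0,9)@(1, 19): e=[0,-21,77] → ·  [on edge]
  covered (6 px):
    · · · · · · · · · ·
    · · · · · · · · · ·
    · · · · · · · · · ·
    · · · · · · · · · ·
    · · █ █ █ · · · · ·
    · · █ █ · · · · · ·
    · · █ · · · · · · ·
    · · · · · · · · · ·
    · · · · · · · · · ·
    · · · · · · · · · ·
    · · · · · · · · · ·

Result: [[2,4],[3,4],[4,4],[2,5],[3,5],[2,6]]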